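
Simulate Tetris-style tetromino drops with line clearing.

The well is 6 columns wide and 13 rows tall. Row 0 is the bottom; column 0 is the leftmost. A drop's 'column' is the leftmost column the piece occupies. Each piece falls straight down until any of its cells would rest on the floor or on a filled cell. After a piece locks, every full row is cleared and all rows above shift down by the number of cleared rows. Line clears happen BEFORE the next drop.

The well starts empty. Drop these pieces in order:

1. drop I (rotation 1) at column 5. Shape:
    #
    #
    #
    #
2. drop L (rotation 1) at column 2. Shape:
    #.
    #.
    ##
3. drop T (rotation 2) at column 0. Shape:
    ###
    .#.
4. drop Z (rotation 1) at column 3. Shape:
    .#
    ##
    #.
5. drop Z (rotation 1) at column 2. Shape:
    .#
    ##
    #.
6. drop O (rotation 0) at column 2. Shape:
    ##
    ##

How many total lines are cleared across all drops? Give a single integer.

Answer: 0

Derivation:
Drop 1: I rot1 at col 5 lands with bottom-row=0; cleared 0 line(s) (total 0); column heights now [0 0 0 0 0 4], max=4
Drop 2: L rot1 at col 2 lands with bottom-row=0; cleared 0 line(s) (total 0); column heights now [0 0 3 1 0 4], max=4
Drop 3: T rot2 at col 0 lands with bottom-row=2; cleared 0 line(s) (total 0); column heights now [4 4 4 1 0 4], max=4
Drop 4: Z rot1 at col 3 lands with bottom-row=1; cleared 0 line(s) (total 0); column heights now [4 4 4 3 4 4], max=4
Drop 5: Z rot1 at col 2 lands with bottom-row=4; cleared 0 line(s) (total 0); column heights now [4 4 6 7 4 4], max=7
Drop 6: O rot0 at col 2 lands with bottom-row=7; cleared 0 line(s) (total 0); column heights now [4 4 9 9 4 4], max=9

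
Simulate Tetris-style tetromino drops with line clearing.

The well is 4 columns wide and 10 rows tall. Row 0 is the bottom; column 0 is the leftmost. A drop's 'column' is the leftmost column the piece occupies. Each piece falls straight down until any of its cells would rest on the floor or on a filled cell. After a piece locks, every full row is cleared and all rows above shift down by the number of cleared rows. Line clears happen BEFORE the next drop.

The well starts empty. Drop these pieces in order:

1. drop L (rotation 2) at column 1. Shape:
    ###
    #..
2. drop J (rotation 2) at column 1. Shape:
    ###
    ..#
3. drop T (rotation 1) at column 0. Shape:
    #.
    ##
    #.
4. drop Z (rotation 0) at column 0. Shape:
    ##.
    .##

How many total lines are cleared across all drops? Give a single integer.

Answer: 1

Derivation:
Drop 1: L rot2 at col 1 lands with bottom-row=0; cleared 0 line(s) (total 0); column heights now [0 2 2 2], max=2
Drop 2: J rot2 at col 1 lands with bottom-row=2; cleared 0 line(s) (total 0); column heights now [0 4 4 4], max=4
Drop 3: T rot1 at col 0 lands with bottom-row=3; cleared 1 line(s) (total 1); column heights now [5 4 2 3], max=5
Drop 4: Z rot0 at col 0 lands with bottom-row=4; cleared 0 line(s) (total 1); column heights now [6 6 5 3], max=6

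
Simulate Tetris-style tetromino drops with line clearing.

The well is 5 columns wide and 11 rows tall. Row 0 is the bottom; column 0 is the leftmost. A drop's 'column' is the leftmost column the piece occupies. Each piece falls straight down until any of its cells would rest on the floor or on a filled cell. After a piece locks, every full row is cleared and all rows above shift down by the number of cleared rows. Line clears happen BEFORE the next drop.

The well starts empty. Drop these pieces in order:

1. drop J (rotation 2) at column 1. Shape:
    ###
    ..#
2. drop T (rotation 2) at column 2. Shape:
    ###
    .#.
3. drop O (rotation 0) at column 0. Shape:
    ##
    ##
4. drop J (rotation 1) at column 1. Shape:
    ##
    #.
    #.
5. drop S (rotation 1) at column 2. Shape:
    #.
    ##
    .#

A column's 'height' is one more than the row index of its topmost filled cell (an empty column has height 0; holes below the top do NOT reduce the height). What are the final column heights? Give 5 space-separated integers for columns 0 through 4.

Drop 1: J rot2 at col 1 lands with bottom-row=0; cleared 0 line(s) (total 0); column heights now [0 2 2 2 0], max=2
Drop 2: T rot2 at col 2 lands with bottom-row=2; cleared 0 line(s) (total 0); column heights now [0 2 4 4 4], max=4
Drop 3: O rot0 at col 0 lands with bottom-row=2; cleared 1 line(s) (total 1); column heights now [3 3 2 3 0], max=3
Drop 4: J rot1 at col 1 lands with bottom-row=3; cleared 0 line(s) (total 1); column heights now [3 6 6 3 0], max=6
Drop 5: S rot1 at col 2 lands with bottom-row=5; cleared 0 line(s) (total 1); column heights now [3 6 8 7 0], max=8

Answer: 3 6 8 7 0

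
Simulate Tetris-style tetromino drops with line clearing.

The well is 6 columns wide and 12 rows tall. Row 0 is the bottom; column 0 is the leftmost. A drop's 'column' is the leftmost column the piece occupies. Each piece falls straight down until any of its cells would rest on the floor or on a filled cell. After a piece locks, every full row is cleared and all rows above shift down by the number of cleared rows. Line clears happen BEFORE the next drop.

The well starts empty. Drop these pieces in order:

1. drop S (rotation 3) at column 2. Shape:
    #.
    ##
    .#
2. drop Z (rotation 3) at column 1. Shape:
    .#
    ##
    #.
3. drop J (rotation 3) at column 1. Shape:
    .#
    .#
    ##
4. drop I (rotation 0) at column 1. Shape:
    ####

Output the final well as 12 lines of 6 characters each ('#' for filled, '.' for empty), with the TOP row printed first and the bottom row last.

Answer: ......
......
......
.####.
..#...
..#...
.##...
..#...
.##...
.##...
..##..
...#..

Derivation:
Drop 1: S rot3 at col 2 lands with bottom-row=0; cleared 0 line(s) (total 0); column heights now [0 0 3 2 0 0], max=3
Drop 2: Z rot3 at col 1 lands with bottom-row=2; cleared 0 line(s) (total 0); column heights now [0 4 5 2 0 0], max=5
Drop 3: J rot3 at col 1 lands with bottom-row=5; cleared 0 line(s) (total 0); column heights now [0 6 8 2 0 0], max=8
Drop 4: I rot0 at col 1 lands with bottom-row=8; cleared 0 line(s) (total 0); column heights now [0 9 9 9 9 0], max=9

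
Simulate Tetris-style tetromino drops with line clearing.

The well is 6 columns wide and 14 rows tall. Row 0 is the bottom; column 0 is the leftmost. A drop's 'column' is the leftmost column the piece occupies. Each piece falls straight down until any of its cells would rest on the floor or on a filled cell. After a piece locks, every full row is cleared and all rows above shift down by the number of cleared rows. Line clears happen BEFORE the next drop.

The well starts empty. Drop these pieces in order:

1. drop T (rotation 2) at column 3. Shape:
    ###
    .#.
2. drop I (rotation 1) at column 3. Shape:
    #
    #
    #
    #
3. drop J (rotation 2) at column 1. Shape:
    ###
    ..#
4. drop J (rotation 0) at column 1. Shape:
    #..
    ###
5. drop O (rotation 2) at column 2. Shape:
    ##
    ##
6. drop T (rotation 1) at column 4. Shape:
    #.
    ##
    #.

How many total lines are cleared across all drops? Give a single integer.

Answer: 0

Derivation:
Drop 1: T rot2 at col 3 lands with bottom-row=0; cleared 0 line(s) (total 0); column heights now [0 0 0 2 2 2], max=2
Drop 2: I rot1 at col 3 lands with bottom-row=2; cleared 0 line(s) (total 0); column heights now [0 0 0 6 2 2], max=6
Drop 3: J rot2 at col 1 lands with bottom-row=6; cleared 0 line(s) (total 0); column heights now [0 8 8 8 2 2], max=8
Drop 4: J rot0 at col 1 lands with bottom-row=8; cleared 0 line(s) (total 0); column heights now [0 10 9 9 2 2], max=10
Drop 5: O rot2 at col 2 lands with bottom-row=9; cleared 0 line(s) (total 0); column heights now [0 10 11 11 2 2], max=11
Drop 6: T rot1 at col 4 lands with bottom-row=2; cleared 0 line(s) (total 0); column heights now [0 10 11 11 5 4], max=11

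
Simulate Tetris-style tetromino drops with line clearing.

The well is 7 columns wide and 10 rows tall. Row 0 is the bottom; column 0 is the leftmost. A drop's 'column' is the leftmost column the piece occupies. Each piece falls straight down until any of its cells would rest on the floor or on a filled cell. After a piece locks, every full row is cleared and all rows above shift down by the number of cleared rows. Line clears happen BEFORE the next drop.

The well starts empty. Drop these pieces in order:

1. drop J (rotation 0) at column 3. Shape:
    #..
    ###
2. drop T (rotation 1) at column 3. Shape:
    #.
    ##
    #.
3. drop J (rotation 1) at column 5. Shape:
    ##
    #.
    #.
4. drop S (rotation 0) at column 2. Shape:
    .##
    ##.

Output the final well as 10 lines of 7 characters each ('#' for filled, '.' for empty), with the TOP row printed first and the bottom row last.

Drop 1: J rot0 at col 3 lands with bottom-row=0; cleared 0 line(s) (total 0); column heights now [0 0 0 2 1 1 0], max=2
Drop 2: T rot1 at col 3 lands with bottom-row=2; cleared 0 line(s) (total 0); column heights now [0 0 0 5 4 1 0], max=5
Drop 3: J rot1 at col 5 lands with bottom-row=1; cleared 0 line(s) (total 0); column heights now [0 0 0 5 4 4 4], max=5
Drop 4: S rot0 at col 2 lands with bottom-row=5; cleared 0 line(s) (total 0); column heights now [0 0 6 7 7 4 4], max=7

Answer: .......
.......
.......
...##..
..##...
...#...
...####
...#.#.
...#.#.
...###.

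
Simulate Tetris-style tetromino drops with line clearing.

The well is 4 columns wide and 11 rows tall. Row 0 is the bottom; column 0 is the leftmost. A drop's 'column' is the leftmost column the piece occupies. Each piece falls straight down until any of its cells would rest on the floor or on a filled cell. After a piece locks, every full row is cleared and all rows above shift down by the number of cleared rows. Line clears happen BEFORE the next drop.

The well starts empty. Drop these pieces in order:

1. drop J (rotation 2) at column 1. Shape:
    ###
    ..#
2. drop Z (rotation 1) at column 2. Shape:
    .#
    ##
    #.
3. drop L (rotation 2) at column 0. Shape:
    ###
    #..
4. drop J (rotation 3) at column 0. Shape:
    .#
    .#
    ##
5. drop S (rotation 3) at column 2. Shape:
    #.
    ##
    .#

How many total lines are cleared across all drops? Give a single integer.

Answer: 1

Derivation:
Drop 1: J rot2 at col 1 lands with bottom-row=0; cleared 0 line(s) (total 0); column heights now [0 2 2 2], max=2
Drop 2: Z rot1 at col 2 lands with bottom-row=2; cleared 0 line(s) (total 0); column heights now [0 2 4 5], max=5
Drop 3: L rot2 at col 0 lands with bottom-row=3; cleared 1 line(s) (total 1); column heights now [4 2 4 4], max=4
Drop 4: J rot3 at col 0 lands with bottom-row=4; cleared 0 line(s) (total 1); column heights now [5 7 4 4], max=7
Drop 5: S rot3 at col 2 lands with bottom-row=4; cleared 0 line(s) (total 1); column heights now [5 7 7 6], max=7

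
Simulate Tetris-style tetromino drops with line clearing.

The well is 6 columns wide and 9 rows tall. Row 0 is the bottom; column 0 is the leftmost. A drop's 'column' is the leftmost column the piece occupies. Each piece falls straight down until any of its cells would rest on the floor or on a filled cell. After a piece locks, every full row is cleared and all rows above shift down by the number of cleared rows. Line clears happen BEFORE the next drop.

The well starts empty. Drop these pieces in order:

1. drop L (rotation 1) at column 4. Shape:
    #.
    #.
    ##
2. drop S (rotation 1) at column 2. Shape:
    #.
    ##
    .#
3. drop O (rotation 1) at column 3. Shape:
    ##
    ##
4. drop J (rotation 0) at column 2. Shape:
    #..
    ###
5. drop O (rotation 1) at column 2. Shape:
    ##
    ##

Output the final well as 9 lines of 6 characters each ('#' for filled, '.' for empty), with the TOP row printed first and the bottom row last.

Drop 1: L rot1 at col 4 lands with bottom-row=0; cleared 0 line(s) (total 0); column heights now [0 0 0 0 3 1], max=3
Drop 2: S rot1 at col 2 lands with bottom-row=0; cleared 0 line(s) (total 0); column heights now [0 0 3 2 3 1], max=3
Drop 3: O rot1 at col 3 lands with bottom-row=3; cleared 0 line(s) (total 0); column heights now [0 0 3 5 5 1], max=5
Drop 4: J rot0 at col 2 lands with bottom-row=5; cleared 0 line(s) (total 0); column heights now [0 0 7 6 6 1], max=7
Drop 5: O rot1 at col 2 lands with bottom-row=7; cleared 0 line(s) (total 0); column heights now [0 0 9 9 6 1], max=9

Answer: ..##..
..##..
..#...
..###.
...##.
...##.
..#.#.
..###.
...###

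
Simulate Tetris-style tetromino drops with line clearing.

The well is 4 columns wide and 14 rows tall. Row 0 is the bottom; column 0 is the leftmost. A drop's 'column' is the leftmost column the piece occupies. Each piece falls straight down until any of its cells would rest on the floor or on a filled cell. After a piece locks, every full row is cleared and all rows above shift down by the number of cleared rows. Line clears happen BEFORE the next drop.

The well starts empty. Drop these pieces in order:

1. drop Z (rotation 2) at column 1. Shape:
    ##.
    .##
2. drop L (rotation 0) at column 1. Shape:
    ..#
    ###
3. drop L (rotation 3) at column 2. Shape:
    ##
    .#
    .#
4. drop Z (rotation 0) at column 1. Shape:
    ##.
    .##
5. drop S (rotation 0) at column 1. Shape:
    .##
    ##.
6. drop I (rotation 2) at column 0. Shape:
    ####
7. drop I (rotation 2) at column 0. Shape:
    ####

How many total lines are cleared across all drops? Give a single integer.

Answer: 2

Derivation:
Drop 1: Z rot2 at col 1 lands with bottom-row=0; cleared 0 line(s) (total 0); column heights now [0 2 2 1], max=2
Drop 2: L rot0 at col 1 lands with bottom-row=2; cleared 0 line(s) (total 0); column heights now [0 3 3 4], max=4
Drop 3: L rot3 at col 2 lands with bottom-row=4; cleared 0 line(s) (total 0); column heights now [0 3 7 7], max=7
Drop 4: Z rot0 at col 1 lands with bottom-row=7; cleared 0 line(s) (total 0); column heights now [0 9 9 8], max=9
Drop 5: S rot0 at col 1 lands with bottom-row=9; cleared 0 line(s) (total 0); column heights now [0 10 11 11], max=11
Drop 6: I rot2 at col 0 lands with bottom-row=11; cleared 1 line(s) (total 1); column heights now [0 10 11 11], max=11
Drop 7: I rot2 at col 0 lands with bottom-row=11; cleared 1 line(s) (total 2); column heights now [0 10 11 11], max=11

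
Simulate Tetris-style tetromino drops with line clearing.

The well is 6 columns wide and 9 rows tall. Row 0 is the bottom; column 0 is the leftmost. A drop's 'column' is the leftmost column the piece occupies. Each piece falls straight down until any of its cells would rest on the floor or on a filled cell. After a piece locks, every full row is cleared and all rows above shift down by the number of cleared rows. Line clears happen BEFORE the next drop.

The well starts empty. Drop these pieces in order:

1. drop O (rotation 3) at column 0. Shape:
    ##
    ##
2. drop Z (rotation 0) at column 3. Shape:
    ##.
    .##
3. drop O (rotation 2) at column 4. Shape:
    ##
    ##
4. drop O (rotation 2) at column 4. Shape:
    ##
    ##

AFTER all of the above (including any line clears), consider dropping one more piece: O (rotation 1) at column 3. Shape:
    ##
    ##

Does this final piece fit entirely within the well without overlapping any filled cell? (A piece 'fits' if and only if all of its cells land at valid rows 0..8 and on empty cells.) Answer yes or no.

Answer: yes

Derivation:
Drop 1: O rot3 at col 0 lands with bottom-row=0; cleared 0 line(s) (total 0); column heights now [2 2 0 0 0 0], max=2
Drop 2: Z rot0 at col 3 lands with bottom-row=0; cleared 0 line(s) (total 0); column heights now [2 2 0 2 2 1], max=2
Drop 3: O rot2 at col 4 lands with bottom-row=2; cleared 0 line(s) (total 0); column heights now [2 2 0 2 4 4], max=4
Drop 4: O rot2 at col 4 lands with bottom-row=4; cleared 0 line(s) (total 0); column heights now [2 2 0 2 6 6], max=6
Test piece O rot1 at col 3 (width 2): heights before test = [2 2 0 2 6 6]; fits = True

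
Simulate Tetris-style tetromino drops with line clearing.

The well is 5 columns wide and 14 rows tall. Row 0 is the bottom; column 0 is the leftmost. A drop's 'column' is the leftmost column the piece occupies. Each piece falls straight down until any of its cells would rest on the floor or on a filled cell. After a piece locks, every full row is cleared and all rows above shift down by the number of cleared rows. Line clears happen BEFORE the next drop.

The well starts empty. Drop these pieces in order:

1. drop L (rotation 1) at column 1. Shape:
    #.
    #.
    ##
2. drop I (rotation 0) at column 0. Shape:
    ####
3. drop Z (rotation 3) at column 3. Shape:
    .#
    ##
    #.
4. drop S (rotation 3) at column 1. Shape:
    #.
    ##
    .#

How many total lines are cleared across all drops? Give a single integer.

Drop 1: L rot1 at col 1 lands with bottom-row=0; cleared 0 line(s) (total 0); column heights now [0 3 1 0 0], max=3
Drop 2: I rot0 at col 0 lands with bottom-row=3; cleared 0 line(s) (total 0); column heights now [4 4 4 4 0], max=4
Drop 3: Z rot3 at col 3 lands with bottom-row=4; cleared 0 line(s) (total 0); column heights now [4 4 4 6 7], max=7
Drop 4: S rot3 at col 1 lands with bottom-row=4; cleared 0 line(s) (total 0); column heights now [4 7 6 6 7], max=7

Answer: 0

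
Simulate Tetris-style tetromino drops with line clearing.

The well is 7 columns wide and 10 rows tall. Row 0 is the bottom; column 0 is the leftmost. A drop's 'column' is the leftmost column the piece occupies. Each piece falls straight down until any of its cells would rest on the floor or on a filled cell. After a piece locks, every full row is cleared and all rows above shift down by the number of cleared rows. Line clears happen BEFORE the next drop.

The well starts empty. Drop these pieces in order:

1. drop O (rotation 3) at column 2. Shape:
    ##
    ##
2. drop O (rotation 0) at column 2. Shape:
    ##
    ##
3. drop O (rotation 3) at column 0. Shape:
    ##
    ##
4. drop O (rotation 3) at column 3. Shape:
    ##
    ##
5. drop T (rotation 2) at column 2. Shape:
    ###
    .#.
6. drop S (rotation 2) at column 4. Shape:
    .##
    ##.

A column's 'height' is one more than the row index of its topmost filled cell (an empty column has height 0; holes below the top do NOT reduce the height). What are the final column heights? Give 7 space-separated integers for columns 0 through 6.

Drop 1: O rot3 at col 2 lands with bottom-row=0; cleared 0 line(s) (total 0); column heights now [0 0 2 2 0 0 0], max=2
Drop 2: O rot0 at col 2 lands with bottom-row=2; cleared 0 line(s) (total 0); column heights now [0 0 4 4 0 0 0], max=4
Drop 3: O rot3 at col 0 lands with bottom-row=0; cleared 0 line(s) (total 0); column heights now [2 2 4 4 0 0 0], max=4
Drop 4: O rot3 at col 3 lands with bottom-row=4; cleared 0 line(s) (total 0); column heights now [2 2 4 6 6 0 0], max=6
Drop 5: T rot2 at col 2 lands with bottom-row=6; cleared 0 line(s) (total 0); column heights now [2 2 8 8 8 0 0], max=8
Drop 6: S rot2 at col 4 lands with bottom-row=8; cleared 0 line(s) (total 0); column heights now [2 2 8 8 9 10 10], max=10

Answer: 2 2 8 8 9 10 10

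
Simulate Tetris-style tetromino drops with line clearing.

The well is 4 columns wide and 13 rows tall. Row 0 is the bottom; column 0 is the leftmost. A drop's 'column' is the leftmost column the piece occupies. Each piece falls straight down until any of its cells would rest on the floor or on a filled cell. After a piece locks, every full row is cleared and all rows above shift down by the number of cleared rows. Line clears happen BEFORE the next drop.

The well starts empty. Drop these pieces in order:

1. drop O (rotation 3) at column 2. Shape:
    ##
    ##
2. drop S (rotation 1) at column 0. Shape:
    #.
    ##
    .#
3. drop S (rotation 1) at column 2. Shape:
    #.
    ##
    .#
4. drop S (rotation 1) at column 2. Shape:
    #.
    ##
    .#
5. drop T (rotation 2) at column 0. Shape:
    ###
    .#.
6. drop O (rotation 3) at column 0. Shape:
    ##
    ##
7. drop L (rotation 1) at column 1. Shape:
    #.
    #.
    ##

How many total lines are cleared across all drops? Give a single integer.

Drop 1: O rot3 at col 2 lands with bottom-row=0; cleared 0 line(s) (total 0); column heights now [0 0 2 2], max=2
Drop 2: S rot1 at col 0 lands with bottom-row=0; cleared 1 line(s) (total 1); column heights now [2 1 1 1], max=2
Drop 3: S rot1 at col 2 lands with bottom-row=1; cleared 0 line(s) (total 1); column heights now [2 1 4 3], max=4
Drop 4: S rot1 at col 2 lands with bottom-row=3; cleared 0 line(s) (total 1); column heights now [2 1 6 5], max=6
Drop 5: T rot2 at col 0 lands with bottom-row=5; cleared 0 line(s) (total 1); column heights now [7 7 7 5], max=7
Drop 6: O rot3 at col 0 lands with bottom-row=7; cleared 0 line(s) (total 1); column heights now [9 9 7 5], max=9
Drop 7: L rot1 at col 1 lands with bottom-row=9; cleared 0 line(s) (total 1); column heights now [9 12 10 5], max=12

Answer: 1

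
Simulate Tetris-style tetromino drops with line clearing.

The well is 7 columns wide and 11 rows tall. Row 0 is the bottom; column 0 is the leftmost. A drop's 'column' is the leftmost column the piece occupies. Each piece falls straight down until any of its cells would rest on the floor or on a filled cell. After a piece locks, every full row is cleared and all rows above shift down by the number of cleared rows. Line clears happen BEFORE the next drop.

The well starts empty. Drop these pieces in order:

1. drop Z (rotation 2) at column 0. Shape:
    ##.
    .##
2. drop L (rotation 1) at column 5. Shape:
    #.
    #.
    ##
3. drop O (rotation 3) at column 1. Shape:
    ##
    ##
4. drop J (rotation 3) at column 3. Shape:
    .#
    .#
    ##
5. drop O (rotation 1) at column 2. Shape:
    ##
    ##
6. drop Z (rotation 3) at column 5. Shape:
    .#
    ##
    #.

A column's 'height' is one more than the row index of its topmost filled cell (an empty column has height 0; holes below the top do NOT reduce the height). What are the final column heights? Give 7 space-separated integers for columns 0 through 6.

Drop 1: Z rot2 at col 0 lands with bottom-row=0; cleared 0 line(s) (total 0); column heights now [2 2 1 0 0 0 0], max=2
Drop 2: L rot1 at col 5 lands with bottom-row=0; cleared 0 line(s) (total 0); column heights now [2 2 1 0 0 3 1], max=3
Drop 3: O rot3 at col 1 lands with bottom-row=2; cleared 0 line(s) (total 0); column heights now [2 4 4 0 0 3 1], max=4
Drop 4: J rot3 at col 3 lands with bottom-row=0; cleared 0 line(s) (total 0); column heights now [2 4 4 1 3 3 1], max=4
Drop 5: O rot1 at col 2 lands with bottom-row=4; cleared 0 line(s) (total 0); column heights now [2 4 6 6 3 3 1], max=6
Drop 6: Z rot3 at col 5 lands with bottom-row=3; cleared 0 line(s) (total 0); column heights now [2 4 6 6 3 5 6], max=6

Answer: 2 4 6 6 3 5 6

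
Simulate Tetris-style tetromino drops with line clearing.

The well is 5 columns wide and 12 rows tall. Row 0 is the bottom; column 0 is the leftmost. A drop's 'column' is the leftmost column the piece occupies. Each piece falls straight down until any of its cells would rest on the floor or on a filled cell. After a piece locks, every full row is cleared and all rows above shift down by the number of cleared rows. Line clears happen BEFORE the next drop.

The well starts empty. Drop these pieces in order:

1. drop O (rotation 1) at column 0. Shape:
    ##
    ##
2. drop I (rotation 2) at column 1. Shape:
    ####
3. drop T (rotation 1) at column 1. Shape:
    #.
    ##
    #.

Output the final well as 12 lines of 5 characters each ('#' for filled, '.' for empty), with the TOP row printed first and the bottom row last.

Answer: .....
.....
.....
.....
.....
.....
.#...
.##..
.#...
.####
##...
##...

Derivation:
Drop 1: O rot1 at col 0 lands with bottom-row=0; cleared 0 line(s) (total 0); column heights now [2 2 0 0 0], max=2
Drop 2: I rot2 at col 1 lands with bottom-row=2; cleared 0 line(s) (total 0); column heights now [2 3 3 3 3], max=3
Drop 3: T rot1 at col 1 lands with bottom-row=3; cleared 0 line(s) (total 0); column heights now [2 6 5 3 3], max=6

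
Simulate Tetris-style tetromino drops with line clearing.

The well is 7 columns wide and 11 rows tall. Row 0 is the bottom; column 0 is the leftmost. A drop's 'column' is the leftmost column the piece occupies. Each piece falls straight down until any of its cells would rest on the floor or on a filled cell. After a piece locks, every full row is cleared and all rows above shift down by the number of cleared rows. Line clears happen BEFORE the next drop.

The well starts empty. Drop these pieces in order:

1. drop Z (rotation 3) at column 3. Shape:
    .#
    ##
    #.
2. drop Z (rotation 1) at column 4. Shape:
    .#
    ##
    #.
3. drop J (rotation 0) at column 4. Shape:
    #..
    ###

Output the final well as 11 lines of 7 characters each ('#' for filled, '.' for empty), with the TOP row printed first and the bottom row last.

Answer: .......
.......
.......
....#..
....###
.....#.
....##.
....#..
....#..
...##..
...#...

Derivation:
Drop 1: Z rot3 at col 3 lands with bottom-row=0; cleared 0 line(s) (total 0); column heights now [0 0 0 2 3 0 0], max=3
Drop 2: Z rot1 at col 4 lands with bottom-row=3; cleared 0 line(s) (total 0); column heights now [0 0 0 2 5 6 0], max=6
Drop 3: J rot0 at col 4 lands with bottom-row=6; cleared 0 line(s) (total 0); column heights now [0 0 0 2 8 7 7], max=8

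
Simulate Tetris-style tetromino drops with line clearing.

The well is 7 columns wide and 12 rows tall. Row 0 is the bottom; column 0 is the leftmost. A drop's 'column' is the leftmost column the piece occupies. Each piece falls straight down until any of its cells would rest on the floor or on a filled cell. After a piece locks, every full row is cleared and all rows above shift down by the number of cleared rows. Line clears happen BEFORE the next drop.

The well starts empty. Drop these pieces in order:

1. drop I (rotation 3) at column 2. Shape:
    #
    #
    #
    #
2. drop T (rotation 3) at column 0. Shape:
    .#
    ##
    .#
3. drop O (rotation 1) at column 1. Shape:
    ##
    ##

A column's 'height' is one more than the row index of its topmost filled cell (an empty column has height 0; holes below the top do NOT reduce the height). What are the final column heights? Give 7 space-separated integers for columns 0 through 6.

Answer: 2 6 6 0 0 0 0

Derivation:
Drop 1: I rot3 at col 2 lands with bottom-row=0; cleared 0 line(s) (total 0); column heights now [0 0 4 0 0 0 0], max=4
Drop 2: T rot3 at col 0 lands with bottom-row=0; cleared 0 line(s) (total 0); column heights now [2 3 4 0 0 0 0], max=4
Drop 3: O rot1 at col 1 lands with bottom-row=4; cleared 0 line(s) (total 0); column heights now [2 6 6 0 0 0 0], max=6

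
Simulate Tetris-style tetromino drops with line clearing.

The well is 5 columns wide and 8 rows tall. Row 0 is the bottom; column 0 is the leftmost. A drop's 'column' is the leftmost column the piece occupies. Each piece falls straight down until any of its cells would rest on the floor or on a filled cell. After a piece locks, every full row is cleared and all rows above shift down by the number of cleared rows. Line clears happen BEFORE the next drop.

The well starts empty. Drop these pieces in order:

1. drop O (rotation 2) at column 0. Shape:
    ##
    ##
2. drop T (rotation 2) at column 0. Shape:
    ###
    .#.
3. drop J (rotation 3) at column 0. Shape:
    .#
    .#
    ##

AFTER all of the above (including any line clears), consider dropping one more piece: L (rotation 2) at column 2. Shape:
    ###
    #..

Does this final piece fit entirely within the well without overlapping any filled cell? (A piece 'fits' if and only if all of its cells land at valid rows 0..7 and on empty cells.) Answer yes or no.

Drop 1: O rot2 at col 0 lands with bottom-row=0; cleared 0 line(s) (total 0); column heights now [2 2 0 0 0], max=2
Drop 2: T rot2 at col 0 lands with bottom-row=2; cleared 0 line(s) (total 0); column heights now [4 4 4 0 0], max=4
Drop 3: J rot3 at col 0 lands with bottom-row=4; cleared 0 line(s) (total 0); column heights now [5 7 4 0 0], max=7
Test piece L rot2 at col 2 (width 3): heights before test = [5 7 4 0 0]; fits = True

Answer: yes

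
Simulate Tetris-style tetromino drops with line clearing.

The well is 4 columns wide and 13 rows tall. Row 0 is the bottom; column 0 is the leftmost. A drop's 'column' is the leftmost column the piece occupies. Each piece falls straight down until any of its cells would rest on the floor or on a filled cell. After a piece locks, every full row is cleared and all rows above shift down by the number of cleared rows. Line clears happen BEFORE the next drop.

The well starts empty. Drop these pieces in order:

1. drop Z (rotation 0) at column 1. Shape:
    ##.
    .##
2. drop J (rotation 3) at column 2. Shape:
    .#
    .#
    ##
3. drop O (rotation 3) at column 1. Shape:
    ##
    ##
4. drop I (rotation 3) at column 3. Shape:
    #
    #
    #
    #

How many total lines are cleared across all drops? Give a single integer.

Answer: 0

Derivation:
Drop 1: Z rot0 at col 1 lands with bottom-row=0; cleared 0 line(s) (total 0); column heights now [0 2 2 1], max=2
Drop 2: J rot3 at col 2 lands with bottom-row=2; cleared 0 line(s) (total 0); column heights now [0 2 3 5], max=5
Drop 3: O rot3 at col 1 lands with bottom-row=3; cleared 0 line(s) (total 0); column heights now [0 5 5 5], max=5
Drop 4: I rot3 at col 3 lands with bottom-row=5; cleared 0 line(s) (total 0); column heights now [0 5 5 9], max=9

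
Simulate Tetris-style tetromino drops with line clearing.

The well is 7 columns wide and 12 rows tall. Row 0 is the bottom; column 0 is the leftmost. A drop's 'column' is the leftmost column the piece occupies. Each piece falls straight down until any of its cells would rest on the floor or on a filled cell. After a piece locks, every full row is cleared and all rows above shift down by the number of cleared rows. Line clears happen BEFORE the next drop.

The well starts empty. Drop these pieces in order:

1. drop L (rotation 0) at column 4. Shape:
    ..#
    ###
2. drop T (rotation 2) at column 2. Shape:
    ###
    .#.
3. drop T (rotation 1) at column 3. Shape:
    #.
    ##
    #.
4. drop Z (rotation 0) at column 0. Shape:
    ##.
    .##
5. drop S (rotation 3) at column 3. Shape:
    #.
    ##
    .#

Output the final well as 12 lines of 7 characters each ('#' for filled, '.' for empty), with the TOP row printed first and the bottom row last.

Answer: .......
.......
.......
.......
.......
...#...
...##..
...##..
##.##..
.###...
..###.#
...####

Derivation:
Drop 1: L rot0 at col 4 lands with bottom-row=0; cleared 0 line(s) (total 0); column heights now [0 0 0 0 1 1 2], max=2
Drop 2: T rot2 at col 2 lands with bottom-row=0; cleared 0 line(s) (total 0); column heights now [0 0 2 2 2 1 2], max=2
Drop 3: T rot1 at col 3 lands with bottom-row=2; cleared 0 line(s) (total 0); column heights now [0 0 2 5 4 1 2], max=5
Drop 4: Z rot0 at col 0 lands with bottom-row=2; cleared 0 line(s) (total 0); column heights now [4 4 3 5 4 1 2], max=5
Drop 5: S rot3 at col 3 lands with bottom-row=4; cleared 0 line(s) (total 0); column heights now [4 4 3 7 6 1 2], max=7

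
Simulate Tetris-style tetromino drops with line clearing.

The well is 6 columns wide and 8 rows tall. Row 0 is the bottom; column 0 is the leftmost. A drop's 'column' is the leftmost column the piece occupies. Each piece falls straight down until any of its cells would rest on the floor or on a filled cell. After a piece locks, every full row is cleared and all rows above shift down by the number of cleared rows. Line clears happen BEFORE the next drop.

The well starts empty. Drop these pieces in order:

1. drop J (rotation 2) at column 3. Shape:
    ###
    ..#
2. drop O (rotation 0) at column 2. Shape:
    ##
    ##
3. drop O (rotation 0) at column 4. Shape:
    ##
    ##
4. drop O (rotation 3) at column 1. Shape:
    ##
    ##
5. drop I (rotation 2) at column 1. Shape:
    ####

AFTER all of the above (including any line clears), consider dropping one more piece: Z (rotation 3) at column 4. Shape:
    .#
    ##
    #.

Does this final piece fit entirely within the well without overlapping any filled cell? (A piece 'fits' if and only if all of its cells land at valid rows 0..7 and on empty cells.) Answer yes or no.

Answer: no

Derivation:
Drop 1: J rot2 at col 3 lands with bottom-row=0; cleared 0 line(s) (total 0); column heights now [0 0 0 2 2 2], max=2
Drop 2: O rot0 at col 2 lands with bottom-row=2; cleared 0 line(s) (total 0); column heights now [0 0 4 4 2 2], max=4
Drop 3: O rot0 at col 4 lands with bottom-row=2; cleared 0 line(s) (total 0); column heights now [0 0 4 4 4 4], max=4
Drop 4: O rot3 at col 1 lands with bottom-row=4; cleared 0 line(s) (total 0); column heights now [0 6 6 4 4 4], max=6
Drop 5: I rot2 at col 1 lands with bottom-row=6; cleared 0 line(s) (total 0); column heights now [0 7 7 7 7 4], max=7
Test piece Z rot3 at col 4 (width 2): heights before test = [0 7 7 7 7 4]; fits = False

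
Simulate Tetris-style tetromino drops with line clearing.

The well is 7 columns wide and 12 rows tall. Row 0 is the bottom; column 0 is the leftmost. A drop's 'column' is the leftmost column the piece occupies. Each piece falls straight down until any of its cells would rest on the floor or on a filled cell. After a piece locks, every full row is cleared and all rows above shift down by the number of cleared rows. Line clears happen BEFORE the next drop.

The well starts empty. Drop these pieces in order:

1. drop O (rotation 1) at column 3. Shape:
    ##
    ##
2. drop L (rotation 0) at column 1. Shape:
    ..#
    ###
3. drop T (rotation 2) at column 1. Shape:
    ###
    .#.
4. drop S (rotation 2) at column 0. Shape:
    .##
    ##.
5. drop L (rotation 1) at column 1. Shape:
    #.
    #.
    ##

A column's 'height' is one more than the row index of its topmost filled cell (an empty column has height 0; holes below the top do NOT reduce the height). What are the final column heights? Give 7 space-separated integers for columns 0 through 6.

Answer: 6 10 8 5 2 0 0

Derivation:
Drop 1: O rot1 at col 3 lands with bottom-row=0; cleared 0 line(s) (total 0); column heights now [0 0 0 2 2 0 0], max=2
Drop 2: L rot0 at col 1 lands with bottom-row=2; cleared 0 line(s) (total 0); column heights now [0 3 3 4 2 0 0], max=4
Drop 3: T rot2 at col 1 lands with bottom-row=3; cleared 0 line(s) (total 0); column heights now [0 5 5 5 2 0 0], max=5
Drop 4: S rot2 at col 0 lands with bottom-row=5; cleared 0 line(s) (total 0); column heights now [6 7 7 5 2 0 0], max=7
Drop 5: L rot1 at col 1 lands with bottom-row=7; cleared 0 line(s) (total 0); column heights now [6 10 8 5 2 0 0], max=10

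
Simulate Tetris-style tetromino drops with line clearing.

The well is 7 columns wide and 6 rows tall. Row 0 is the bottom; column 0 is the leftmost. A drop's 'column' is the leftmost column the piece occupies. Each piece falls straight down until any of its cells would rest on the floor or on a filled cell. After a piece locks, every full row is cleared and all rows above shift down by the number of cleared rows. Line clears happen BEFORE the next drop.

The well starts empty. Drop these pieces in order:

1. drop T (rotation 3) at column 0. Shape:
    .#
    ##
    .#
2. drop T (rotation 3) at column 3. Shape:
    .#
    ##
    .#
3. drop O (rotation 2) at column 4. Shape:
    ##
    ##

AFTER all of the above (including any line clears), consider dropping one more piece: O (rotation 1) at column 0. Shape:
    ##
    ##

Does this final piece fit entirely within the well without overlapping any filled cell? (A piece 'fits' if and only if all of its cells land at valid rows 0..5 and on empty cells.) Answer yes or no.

Drop 1: T rot3 at col 0 lands with bottom-row=0; cleared 0 line(s) (total 0); column heights now [2 3 0 0 0 0 0], max=3
Drop 2: T rot3 at col 3 lands with bottom-row=0; cleared 0 line(s) (total 0); column heights now [2 3 0 2 3 0 0], max=3
Drop 3: O rot2 at col 4 lands with bottom-row=3; cleared 0 line(s) (total 0); column heights now [2 3 0 2 5 5 0], max=5
Test piece O rot1 at col 0 (width 2): heights before test = [2 3 0 2 5 5 0]; fits = True

Answer: yes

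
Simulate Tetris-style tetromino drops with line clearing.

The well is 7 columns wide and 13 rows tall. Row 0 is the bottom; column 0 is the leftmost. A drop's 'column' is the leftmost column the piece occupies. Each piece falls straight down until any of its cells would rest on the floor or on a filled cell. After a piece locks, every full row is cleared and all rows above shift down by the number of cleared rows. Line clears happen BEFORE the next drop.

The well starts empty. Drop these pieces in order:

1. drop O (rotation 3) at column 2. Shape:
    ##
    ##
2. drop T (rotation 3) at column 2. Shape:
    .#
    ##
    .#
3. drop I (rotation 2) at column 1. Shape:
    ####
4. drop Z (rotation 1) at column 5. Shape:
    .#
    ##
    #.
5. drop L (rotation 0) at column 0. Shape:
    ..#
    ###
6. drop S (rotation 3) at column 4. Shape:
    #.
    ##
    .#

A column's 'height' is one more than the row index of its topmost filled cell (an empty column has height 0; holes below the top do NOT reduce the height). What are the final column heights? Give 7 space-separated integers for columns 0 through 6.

Drop 1: O rot3 at col 2 lands with bottom-row=0; cleared 0 line(s) (total 0); column heights now [0 0 2 2 0 0 0], max=2
Drop 2: T rot3 at col 2 lands with bottom-row=2; cleared 0 line(s) (total 0); column heights now [0 0 4 5 0 0 0], max=5
Drop 3: I rot2 at col 1 lands with bottom-row=5; cleared 0 line(s) (total 0); column heights now [0 6 6 6 6 0 0], max=6
Drop 4: Z rot1 at col 5 lands with bottom-row=0; cleared 0 line(s) (total 0); column heights now [0 6 6 6 6 2 3], max=6
Drop 5: L rot0 at col 0 lands with bottom-row=6; cleared 0 line(s) (total 0); column heights now [7 7 8 6 6 2 3], max=8
Drop 6: S rot3 at col 4 lands with bottom-row=5; cleared 0 line(s) (total 0); column heights now [7 7 8 6 8 7 3], max=8

Answer: 7 7 8 6 8 7 3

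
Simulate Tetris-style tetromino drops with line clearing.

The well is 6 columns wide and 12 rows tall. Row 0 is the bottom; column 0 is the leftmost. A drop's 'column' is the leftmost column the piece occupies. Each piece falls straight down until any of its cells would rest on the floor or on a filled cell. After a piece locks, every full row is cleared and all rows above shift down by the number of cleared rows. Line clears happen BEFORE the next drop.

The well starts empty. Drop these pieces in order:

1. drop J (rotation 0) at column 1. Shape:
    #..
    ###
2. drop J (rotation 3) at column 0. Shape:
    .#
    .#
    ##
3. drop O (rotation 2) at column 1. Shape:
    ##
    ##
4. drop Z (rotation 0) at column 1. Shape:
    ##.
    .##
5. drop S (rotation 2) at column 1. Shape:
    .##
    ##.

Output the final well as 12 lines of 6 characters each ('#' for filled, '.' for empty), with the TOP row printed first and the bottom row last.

Answer: ......
..##..
.##...
.##...
..##..
.##...
.##...
.#....
.#....
##....
.#....
.###..

Derivation:
Drop 1: J rot0 at col 1 lands with bottom-row=0; cleared 0 line(s) (total 0); column heights now [0 2 1 1 0 0], max=2
Drop 2: J rot3 at col 0 lands with bottom-row=2; cleared 0 line(s) (total 0); column heights now [3 5 1 1 0 0], max=5
Drop 3: O rot2 at col 1 lands with bottom-row=5; cleared 0 line(s) (total 0); column heights now [3 7 7 1 0 0], max=7
Drop 4: Z rot0 at col 1 lands with bottom-row=7; cleared 0 line(s) (total 0); column heights now [3 9 9 8 0 0], max=9
Drop 5: S rot2 at col 1 lands with bottom-row=9; cleared 0 line(s) (total 0); column heights now [3 10 11 11 0 0], max=11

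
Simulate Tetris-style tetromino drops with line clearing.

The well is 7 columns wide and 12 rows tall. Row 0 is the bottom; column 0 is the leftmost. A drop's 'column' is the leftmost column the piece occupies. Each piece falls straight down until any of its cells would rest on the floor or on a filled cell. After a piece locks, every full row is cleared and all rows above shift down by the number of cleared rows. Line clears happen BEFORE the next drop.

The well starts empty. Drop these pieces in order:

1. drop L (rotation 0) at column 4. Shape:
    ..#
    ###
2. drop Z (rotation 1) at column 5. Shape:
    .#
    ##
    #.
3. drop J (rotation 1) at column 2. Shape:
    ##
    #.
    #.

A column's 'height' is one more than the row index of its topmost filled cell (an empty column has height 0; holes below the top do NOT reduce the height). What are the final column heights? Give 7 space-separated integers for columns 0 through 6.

Answer: 0 0 3 3 1 3 4

Derivation:
Drop 1: L rot0 at col 4 lands with bottom-row=0; cleared 0 line(s) (total 0); column heights now [0 0 0 0 1 1 2], max=2
Drop 2: Z rot1 at col 5 lands with bottom-row=1; cleared 0 line(s) (total 0); column heights now [0 0 0 0 1 3 4], max=4
Drop 3: J rot1 at col 2 lands with bottom-row=0; cleared 0 line(s) (total 0); column heights now [0 0 3 3 1 3 4], max=4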